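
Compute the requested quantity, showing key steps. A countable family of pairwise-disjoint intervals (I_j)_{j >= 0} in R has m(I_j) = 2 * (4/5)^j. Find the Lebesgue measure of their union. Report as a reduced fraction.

By countable additivity of the Lebesgue measure on pairwise disjoint measurable sets,
  m(union_{j >= 0} I_j) = sum_{j >= 0} m(I_j) = sum_{j >= 0} a * r^j,
  with a = 2 and r = 4/5.
Since 0 < r = 4/5 < 1, the geometric series converges:
  sum_{j >= 0} a * r^j = a / (1 - r).
  = 2 / (1 - 4/5)
  = 2 / (1/5)
  = 10.

10


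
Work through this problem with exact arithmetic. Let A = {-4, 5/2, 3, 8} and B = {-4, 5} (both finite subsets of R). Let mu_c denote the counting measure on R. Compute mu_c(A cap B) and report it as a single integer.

Counting measure on a finite set equals cardinality. mu_c(A cap B) = |A cap B| (elements appearing in both).
Enumerating the elements of A that also lie in B gives 1 element(s).
So mu_c(A cap B) = 1.

1


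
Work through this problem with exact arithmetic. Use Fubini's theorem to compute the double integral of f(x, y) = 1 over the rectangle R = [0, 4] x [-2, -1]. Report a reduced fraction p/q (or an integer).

f(x, y) is a tensor product of a function of x and a function of y, and both factors are bounded continuous (hence Lebesgue integrable) on the rectangle, so Fubini's theorem applies:
  integral_R f d(m x m) = (integral_a1^b1 1 dx) * (integral_a2^b2 1 dy).
Inner integral in x: integral_{0}^{4} 1 dx = (4^1 - 0^1)/1
  = 4.
Inner integral in y: integral_{-2}^{-1} 1 dy = ((-1)^1 - (-2)^1)/1
  = 1.
Product: (4) * (1) = 4.

4


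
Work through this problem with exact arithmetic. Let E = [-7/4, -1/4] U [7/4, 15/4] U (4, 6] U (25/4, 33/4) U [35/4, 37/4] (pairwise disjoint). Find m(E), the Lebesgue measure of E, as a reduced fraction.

For pairwise disjoint intervals, m(union_i I_i) = sum_i m(I_i),
and m is invariant under swapping open/closed endpoints (single points have measure 0).
So m(E) = sum_i (b_i - a_i).
  I_1 has length -1/4 - (-7/4) = 3/2.
  I_2 has length 15/4 - 7/4 = 2.
  I_3 has length 6 - 4 = 2.
  I_4 has length 33/4 - 25/4 = 2.
  I_5 has length 37/4 - 35/4 = 1/2.
Summing:
  m(E) = 3/2 + 2 + 2 + 2 + 1/2 = 8.

8


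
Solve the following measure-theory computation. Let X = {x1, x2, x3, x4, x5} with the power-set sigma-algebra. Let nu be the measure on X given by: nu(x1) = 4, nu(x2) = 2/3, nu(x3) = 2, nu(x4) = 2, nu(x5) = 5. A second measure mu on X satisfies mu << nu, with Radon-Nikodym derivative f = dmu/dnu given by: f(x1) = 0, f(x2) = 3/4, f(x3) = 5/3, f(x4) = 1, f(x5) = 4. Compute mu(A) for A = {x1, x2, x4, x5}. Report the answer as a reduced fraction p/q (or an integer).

By the defining property of the Radon-Nikodym derivative, for every measurable set A,
  mu(A) = integral_A f dnu.
Since nu is a discrete measure concentrated on the atoms of X, the integral over A reduces to the sum
  mu(A) = sum_{x in A} f(x) * nu({x}).
Computing each term:
  x1: f(x1) * nu(x1) = 0 * 4 = 0.
  x2: f(x2) * nu(x2) = 3/4 * 2/3 = 1/2.
  x4: f(x4) * nu(x4) = 1 * 2 = 2.
  x5: f(x5) * nu(x5) = 4 * 5 = 20.
Summing: mu(A) = 0 + 1/2 + 2 + 20 = 45/2.

45/2


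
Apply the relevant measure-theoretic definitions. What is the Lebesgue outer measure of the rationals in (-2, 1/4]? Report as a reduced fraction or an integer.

The set Q cap (-2, 1/4] is countable (a subset of the countable set Q). Lebesgue outer measure of any countable set is 0: each singleton {q} has m*({q}) = 0, and by countable subadditivity m*(union_k {q_k}) <= sum_k m*({q_k}) = sum_k 0 = 0. The reverse inequality m*(E) >= 0 is automatic. So m*(Q cap (-2, 1/4]) = 0.

0


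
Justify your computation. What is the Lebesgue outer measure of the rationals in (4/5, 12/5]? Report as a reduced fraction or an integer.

E = Q cap (4/5, 12/5] is a subset of Q, which is countable. Enumerate Q = {q_1, q_2, ...}; for any eps > 0, cover q_k by the open interval (q_k - eps/2^(k+1), q_k + eps/2^(k+1)), of length eps/2^k. The total cover length is sum_{k>=1} eps/2^k = eps. Hence m*(E) <= m*(Q) <= eps for every eps > 0, and since outer measure is non-negative, m*(E) = 0.

0


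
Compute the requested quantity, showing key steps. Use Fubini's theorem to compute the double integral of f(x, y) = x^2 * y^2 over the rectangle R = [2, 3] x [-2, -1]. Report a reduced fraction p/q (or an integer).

f(x, y) is a tensor product of a function of x and a function of y, and both factors are bounded continuous (hence Lebesgue integrable) on the rectangle, so Fubini's theorem applies:
  integral_R f d(m x m) = (integral_a1^b1 x^2 dx) * (integral_a2^b2 y^2 dy).
Inner integral in x: integral_{2}^{3} x^2 dx = (3^3 - 2^3)/3
  = 19/3.
Inner integral in y: integral_{-2}^{-1} y^2 dy = ((-1)^3 - (-2)^3)/3
  = 7/3.
Product: (19/3) * (7/3) = 133/9.

133/9


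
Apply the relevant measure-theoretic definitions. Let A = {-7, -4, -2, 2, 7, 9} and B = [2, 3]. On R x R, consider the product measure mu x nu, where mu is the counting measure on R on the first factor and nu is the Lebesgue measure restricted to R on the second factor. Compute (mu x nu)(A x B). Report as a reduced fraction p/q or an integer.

For a measurable rectangle A x B, the product measure satisfies
  (mu x nu)(A x B) = mu(A) * nu(B).
  mu(A) = 6.
  nu(B) = 1.
  (mu x nu)(A x B) = 6 * 1 = 6.

6


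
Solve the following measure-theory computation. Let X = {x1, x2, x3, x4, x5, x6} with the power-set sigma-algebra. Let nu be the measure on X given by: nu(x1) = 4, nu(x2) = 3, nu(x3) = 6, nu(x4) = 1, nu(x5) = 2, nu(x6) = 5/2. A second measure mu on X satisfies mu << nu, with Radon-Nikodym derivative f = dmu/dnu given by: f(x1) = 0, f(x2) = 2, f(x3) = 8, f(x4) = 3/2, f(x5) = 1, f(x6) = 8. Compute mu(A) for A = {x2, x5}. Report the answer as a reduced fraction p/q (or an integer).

By the defining property of the Radon-Nikodym derivative, for every measurable set A,
  mu(A) = integral_A f dnu.
Since nu is a discrete measure concentrated on the atoms of X, the integral over A reduces to the sum
  mu(A) = sum_{x in A} f(x) * nu({x}).
Computing each term:
  x2: f(x2) * nu(x2) = 2 * 3 = 6.
  x5: f(x5) * nu(x5) = 1 * 2 = 2.
Summing: mu(A) = 6 + 2 = 8.

8


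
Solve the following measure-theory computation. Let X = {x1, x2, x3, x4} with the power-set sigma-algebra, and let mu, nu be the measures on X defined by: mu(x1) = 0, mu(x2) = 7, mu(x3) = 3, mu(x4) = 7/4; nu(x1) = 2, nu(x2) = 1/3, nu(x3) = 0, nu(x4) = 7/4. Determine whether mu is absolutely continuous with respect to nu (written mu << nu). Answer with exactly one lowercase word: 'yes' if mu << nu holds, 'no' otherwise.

mu << nu means: every nu-null measurable set is also mu-null; equivalently, for every atom x, if nu({x}) = 0 then mu({x}) = 0.
Checking each atom:
  x1: nu = 2 > 0 -> no constraint.
  x2: nu = 1/3 > 0 -> no constraint.
  x3: nu = 0, mu = 3 > 0 -> violates mu << nu.
  x4: nu = 7/4 > 0 -> no constraint.
The atom(s) x3 violate the condition (nu = 0 but mu > 0). Therefore mu is NOT absolutely continuous w.r.t. nu.

no


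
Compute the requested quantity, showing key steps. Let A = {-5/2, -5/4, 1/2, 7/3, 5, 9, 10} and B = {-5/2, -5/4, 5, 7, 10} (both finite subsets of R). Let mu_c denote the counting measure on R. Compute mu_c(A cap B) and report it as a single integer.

Counting measure on a finite set equals cardinality. mu_c(A cap B) = |A cap B| (elements appearing in both).
Enumerating the elements of A that also lie in B gives 4 element(s).
So mu_c(A cap B) = 4.

4


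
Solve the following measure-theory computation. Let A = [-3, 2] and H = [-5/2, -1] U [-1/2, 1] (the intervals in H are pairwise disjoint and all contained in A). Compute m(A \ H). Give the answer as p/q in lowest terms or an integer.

The ambient interval has length m(A) = 2 - (-3) = 5.
Since the holes are disjoint and sit inside A, by finite additivity
  m(H) = sum_i (b_i - a_i), and m(A \ H) = m(A) - m(H).
Computing the hole measures:
  m(H_1) = -1 - (-5/2) = 3/2.
  m(H_2) = 1 - (-1/2) = 3/2.
Summed: m(H) = 3/2 + 3/2 = 3.
So m(A \ H) = 5 - 3 = 2.

2


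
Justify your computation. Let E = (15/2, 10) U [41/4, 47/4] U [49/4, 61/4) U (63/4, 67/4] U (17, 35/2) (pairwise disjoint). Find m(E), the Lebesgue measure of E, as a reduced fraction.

For pairwise disjoint intervals, m(union_i I_i) = sum_i m(I_i),
and m is invariant under swapping open/closed endpoints (single points have measure 0).
So m(E) = sum_i (b_i - a_i).
  I_1 has length 10 - 15/2 = 5/2.
  I_2 has length 47/4 - 41/4 = 3/2.
  I_3 has length 61/4 - 49/4 = 3.
  I_4 has length 67/4 - 63/4 = 1.
  I_5 has length 35/2 - 17 = 1/2.
Summing:
  m(E) = 5/2 + 3/2 + 3 + 1 + 1/2 = 17/2.

17/2


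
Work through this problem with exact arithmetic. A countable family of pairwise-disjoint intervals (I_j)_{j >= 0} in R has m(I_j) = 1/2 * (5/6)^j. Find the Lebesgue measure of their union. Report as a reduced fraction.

By countable additivity of the Lebesgue measure on pairwise disjoint measurable sets,
  m(union_{j >= 0} I_j) = sum_{j >= 0} m(I_j) = sum_{j >= 0} a * r^j,
  with a = 1/2 and r = 5/6.
Since 0 < r = 5/6 < 1, the geometric series converges:
  sum_{j >= 0} a * r^j = a / (1 - r).
  = 1/2 / (1 - 5/6)
  = 1/2 / (1/6)
  = 3.

3


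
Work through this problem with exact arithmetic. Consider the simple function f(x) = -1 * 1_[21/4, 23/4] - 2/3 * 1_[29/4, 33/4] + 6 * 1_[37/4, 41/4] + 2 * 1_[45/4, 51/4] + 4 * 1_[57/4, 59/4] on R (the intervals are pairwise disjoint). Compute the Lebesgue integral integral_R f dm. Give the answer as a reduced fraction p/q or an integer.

For a simple function f = sum_i c_i * 1_{A_i} with disjoint A_i,
  integral f dm = sum_i c_i * m(A_i).
Lengths of the A_i:
  m(A_1) = 23/4 - 21/4 = 1/2.
  m(A_2) = 33/4 - 29/4 = 1.
  m(A_3) = 41/4 - 37/4 = 1.
  m(A_4) = 51/4 - 45/4 = 3/2.
  m(A_5) = 59/4 - 57/4 = 1/2.
Contributions c_i * m(A_i):
  (-1) * (1/2) = -1/2.
  (-2/3) * (1) = -2/3.
  (6) * (1) = 6.
  (2) * (3/2) = 3.
  (4) * (1/2) = 2.
Total: -1/2 - 2/3 + 6 + 3 + 2 = 59/6.

59/6


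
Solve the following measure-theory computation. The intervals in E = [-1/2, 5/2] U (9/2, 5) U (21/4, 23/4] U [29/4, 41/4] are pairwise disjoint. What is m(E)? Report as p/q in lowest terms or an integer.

For pairwise disjoint intervals, m(union_i I_i) = sum_i m(I_i),
and m is invariant under swapping open/closed endpoints (single points have measure 0).
So m(E) = sum_i (b_i - a_i).
  I_1 has length 5/2 - (-1/2) = 3.
  I_2 has length 5 - 9/2 = 1/2.
  I_3 has length 23/4 - 21/4 = 1/2.
  I_4 has length 41/4 - 29/4 = 3.
Summing:
  m(E) = 3 + 1/2 + 1/2 + 3 = 7.

7


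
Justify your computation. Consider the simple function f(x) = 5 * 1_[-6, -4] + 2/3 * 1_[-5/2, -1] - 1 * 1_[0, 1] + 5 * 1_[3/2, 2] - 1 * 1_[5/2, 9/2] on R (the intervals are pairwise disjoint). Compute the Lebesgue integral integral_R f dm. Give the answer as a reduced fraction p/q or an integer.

For a simple function f = sum_i c_i * 1_{A_i} with disjoint A_i,
  integral f dm = sum_i c_i * m(A_i).
Lengths of the A_i:
  m(A_1) = -4 - (-6) = 2.
  m(A_2) = -1 - (-5/2) = 3/2.
  m(A_3) = 1 - 0 = 1.
  m(A_4) = 2 - 3/2 = 1/2.
  m(A_5) = 9/2 - 5/2 = 2.
Contributions c_i * m(A_i):
  (5) * (2) = 10.
  (2/3) * (3/2) = 1.
  (-1) * (1) = -1.
  (5) * (1/2) = 5/2.
  (-1) * (2) = -2.
Total: 10 + 1 - 1 + 5/2 - 2 = 21/2.

21/2


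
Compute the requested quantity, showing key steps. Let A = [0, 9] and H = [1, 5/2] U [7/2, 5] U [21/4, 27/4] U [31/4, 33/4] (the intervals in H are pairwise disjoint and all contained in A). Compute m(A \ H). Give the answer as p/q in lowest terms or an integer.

The ambient interval has length m(A) = 9 - 0 = 9.
Since the holes are disjoint and sit inside A, by finite additivity
  m(H) = sum_i (b_i - a_i), and m(A \ H) = m(A) - m(H).
Computing the hole measures:
  m(H_1) = 5/2 - 1 = 3/2.
  m(H_2) = 5 - 7/2 = 3/2.
  m(H_3) = 27/4 - 21/4 = 3/2.
  m(H_4) = 33/4 - 31/4 = 1/2.
Summed: m(H) = 3/2 + 3/2 + 3/2 + 1/2 = 5.
So m(A \ H) = 9 - 5 = 4.

4


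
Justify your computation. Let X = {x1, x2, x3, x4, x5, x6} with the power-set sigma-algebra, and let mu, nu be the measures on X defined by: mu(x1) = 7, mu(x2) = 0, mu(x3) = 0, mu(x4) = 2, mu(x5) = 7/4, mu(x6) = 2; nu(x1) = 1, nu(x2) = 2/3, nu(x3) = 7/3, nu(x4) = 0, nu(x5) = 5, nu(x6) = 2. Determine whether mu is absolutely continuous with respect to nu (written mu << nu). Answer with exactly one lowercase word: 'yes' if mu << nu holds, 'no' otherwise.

mu << nu means: every nu-null measurable set is also mu-null; equivalently, for every atom x, if nu({x}) = 0 then mu({x}) = 0.
Checking each atom:
  x1: nu = 1 > 0 -> no constraint.
  x2: nu = 2/3 > 0 -> no constraint.
  x3: nu = 7/3 > 0 -> no constraint.
  x4: nu = 0, mu = 2 > 0 -> violates mu << nu.
  x5: nu = 5 > 0 -> no constraint.
  x6: nu = 2 > 0 -> no constraint.
The atom(s) x4 violate the condition (nu = 0 but mu > 0). Therefore mu is NOT absolutely continuous w.r.t. nu.

no


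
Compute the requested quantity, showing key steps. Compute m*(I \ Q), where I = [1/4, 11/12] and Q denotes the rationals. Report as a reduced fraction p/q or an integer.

The interval I = [1/4, 11/12] has m(I) = 11/12 - 1/4 = 2/3 (endpoints are measure-zero, so open/closed/half-open agree). Write I = (I cap Q) u (I \ Q). The rationals in I are countable, so m*(I cap Q) = 0 (cover each rational by intervals whose total length is arbitrarily small). By countable subadditivity m*(I) <= m*(I cap Q) + m*(I \ Q), hence m*(I \ Q) >= m(I) = 2/3. The reverse inequality m*(I \ Q) <= m*(I) = 2/3 is trivial since (I \ Q) is a subset of I. Therefore m*(I \ Q) = 2/3.

2/3


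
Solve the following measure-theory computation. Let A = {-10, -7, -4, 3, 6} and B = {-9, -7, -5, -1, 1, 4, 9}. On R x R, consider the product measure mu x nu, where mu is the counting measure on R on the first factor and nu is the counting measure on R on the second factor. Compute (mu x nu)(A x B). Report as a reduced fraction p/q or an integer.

For a measurable rectangle A x B, the product measure satisfies
  (mu x nu)(A x B) = mu(A) * nu(B).
  mu(A) = 5.
  nu(B) = 7.
  (mu x nu)(A x B) = 5 * 7 = 35.

35


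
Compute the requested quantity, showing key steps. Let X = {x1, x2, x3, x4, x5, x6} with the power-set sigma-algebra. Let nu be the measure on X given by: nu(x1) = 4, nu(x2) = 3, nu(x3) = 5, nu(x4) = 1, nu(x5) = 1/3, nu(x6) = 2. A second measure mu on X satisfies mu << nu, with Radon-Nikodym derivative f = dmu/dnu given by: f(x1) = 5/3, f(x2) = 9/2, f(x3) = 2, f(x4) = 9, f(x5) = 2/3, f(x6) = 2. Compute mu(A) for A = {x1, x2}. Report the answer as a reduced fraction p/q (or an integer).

By the defining property of the Radon-Nikodym derivative, for every measurable set A,
  mu(A) = integral_A f dnu.
Since nu is a discrete measure concentrated on the atoms of X, the integral over A reduces to the sum
  mu(A) = sum_{x in A} f(x) * nu({x}).
Computing each term:
  x1: f(x1) * nu(x1) = 5/3 * 4 = 20/3.
  x2: f(x2) * nu(x2) = 9/2 * 3 = 27/2.
Summing: mu(A) = 20/3 + 27/2 = 121/6.

121/6


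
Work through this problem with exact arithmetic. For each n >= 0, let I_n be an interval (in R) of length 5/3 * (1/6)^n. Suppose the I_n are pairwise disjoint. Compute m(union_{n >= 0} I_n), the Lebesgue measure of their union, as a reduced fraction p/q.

By countable additivity of the Lebesgue measure on pairwise disjoint measurable sets,
  m(union_{n >= 0} I_n) = sum_{n >= 0} m(I_n) = sum_{n >= 0} a * r^n,
  with a = 5/3 and r = 1/6.
Since 0 < r = 1/6 < 1, the geometric series converges:
  sum_{n >= 0} a * r^n = a / (1 - r).
  = 5/3 / (1 - 1/6)
  = 5/3 / (5/6)
  = 2.

2


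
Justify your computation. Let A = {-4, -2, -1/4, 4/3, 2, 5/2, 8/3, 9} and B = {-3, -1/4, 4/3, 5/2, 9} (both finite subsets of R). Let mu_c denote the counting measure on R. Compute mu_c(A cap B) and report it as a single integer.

Counting measure on a finite set equals cardinality. mu_c(A cap B) = |A cap B| (elements appearing in both).
Enumerating the elements of A that also lie in B gives 4 element(s).
So mu_c(A cap B) = 4.

4


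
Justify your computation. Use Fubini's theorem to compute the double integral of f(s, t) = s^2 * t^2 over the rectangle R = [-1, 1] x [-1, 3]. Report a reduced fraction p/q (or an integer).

f(s, t) is a tensor product of a function of s and a function of t, and both factors are bounded continuous (hence Lebesgue integrable) on the rectangle, so Fubini's theorem applies:
  integral_R f d(m x m) = (integral_a1^b1 s^2 ds) * (integral_a2^b2 t^2 dt).
Inner integral in s: integral_{-1}^{1} s^2 ds = (1^3 - (-1)^3)/3
  = 2/3.
Inner integral in t: integral_{-1}^{3} t^2 dt = (3^3 - (-1)^3)/3
  = 28/3.
Product: (2/3) * (28/3) = 56/9.

56/9


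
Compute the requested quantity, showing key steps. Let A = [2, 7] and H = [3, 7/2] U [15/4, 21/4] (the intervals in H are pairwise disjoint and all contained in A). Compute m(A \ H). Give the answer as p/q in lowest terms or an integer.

The ambient interval has length m(A) = 7 - 2 = 5.
Since the holes are disjoint and sit inside A, by finite additivity
  m(H) = sum_i (b_i - a_i), and m(A \ H) = m(A) - m(H).
Computing the hole measures:
  m(H_1) = 7/2 - 3 = 1/2.
  m(H_2) = 21/4 - 15/4 = 3/2.
Summed: m(H) = 1/2 + 3/2 = 2.
So m(A \ H) = 5 - 2 = 3.

3


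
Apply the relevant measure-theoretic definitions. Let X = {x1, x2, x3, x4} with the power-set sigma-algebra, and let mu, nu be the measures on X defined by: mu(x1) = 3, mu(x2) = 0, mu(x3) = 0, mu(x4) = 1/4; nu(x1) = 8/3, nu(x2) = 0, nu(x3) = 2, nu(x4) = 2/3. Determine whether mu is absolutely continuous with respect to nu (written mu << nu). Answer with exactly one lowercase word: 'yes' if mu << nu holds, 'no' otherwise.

mu << nu means: every nu-null measurable set is also mu-null; equivalently, for every atom x, if nu({x}) = 0 then mu({x}) = 0.
Checking each atom:
  x1: nu = 8/3 > 0 -> no constraint.
  x2: nu = 0, mu = 0 -> consistent with mu << nu.
  x3: nu = 2 > 0 -> no constraint.
  x4: nu = 2/3 > 0 -> no constraint.
No atom violates the condition. Therefore mu << nu.

yes


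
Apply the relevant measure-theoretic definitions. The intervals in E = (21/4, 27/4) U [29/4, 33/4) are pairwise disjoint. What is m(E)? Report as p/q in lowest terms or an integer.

For pairwise disjoint intervals, m(union_i I_i) = sum_i m(I_i),
and m is invariant under swapping open/closed endpoints (single points have measure 0).
So m(E) = sum_i (b_i - a_i).
  I_1 has length 27/4 - 21/4 = 3/2.
  I_2 has length 33/4 - 29/4 = 1.
Summing:
  m(E) = 3/2 + 1 = 5/2.

5/2


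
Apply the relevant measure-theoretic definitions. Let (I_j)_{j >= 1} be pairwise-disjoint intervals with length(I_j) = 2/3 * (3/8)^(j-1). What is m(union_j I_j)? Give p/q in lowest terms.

By countable additivity of the Lebesgue measure on pairwise disjoint measurable sets,
  m(union_{j >= 1} I_j) = sum_{j >= 1} m(I_j) = sum_{j >= 1} a * r^(j-1),
  with a = 2/3 and r = 3/8.
Since 0 < r = 3/8 < 1, the geometric series converges:
  sum_{j >= 1} a * r^(j-1) = a / (1 - r).
  = 2/3 / (1 - 3/8)
  = 2/3 / (5/8)
  = 16/15.

16/15


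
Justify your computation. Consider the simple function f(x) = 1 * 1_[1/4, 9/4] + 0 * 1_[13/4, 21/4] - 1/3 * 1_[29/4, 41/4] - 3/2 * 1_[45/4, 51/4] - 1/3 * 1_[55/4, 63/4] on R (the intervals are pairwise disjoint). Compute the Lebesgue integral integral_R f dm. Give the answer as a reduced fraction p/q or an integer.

For a simple function f = sum_i c_i * 1_{A_i} with disjoint A_i,
  integral f dm = sum_i c_i * m(A_i).
Lengths of the A_i:
  m(A_1) = 9/4 - 1/4 = 2.
  m(A_2) = 21/4 - 13/4 = 2.
  m(A_3) = 41/4 - 29/4 = 3.
  m(A_4) = 51/4 - 45/4 = 3/2.
  m(A_5) = 63/4 - 55/4 = 2.
Contributions c_i * m(A_i):
  (1) * (2) = 2.
  (0) * (2) = 0.
  (-1/3) * (3) = -1.
  (-3/2) * (3/2) = -9/4.
  (-1/3) * (2) = -2/3.
Total: 2 + 0 - 1 - 9/4 - 2/3 = -23/12.

-23/12


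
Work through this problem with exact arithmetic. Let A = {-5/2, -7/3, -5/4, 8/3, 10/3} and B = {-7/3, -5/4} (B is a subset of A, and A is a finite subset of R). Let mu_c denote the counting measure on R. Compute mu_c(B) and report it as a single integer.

Counting measure assigns mu_c(E) = |E| (number of elements) when E is finite.
B has 2 element(s), so mu_c(B) = 2.

2


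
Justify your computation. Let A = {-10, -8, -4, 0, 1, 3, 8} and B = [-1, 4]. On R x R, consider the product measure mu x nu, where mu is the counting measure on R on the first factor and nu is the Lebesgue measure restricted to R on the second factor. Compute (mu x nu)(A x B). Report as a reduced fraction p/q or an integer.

For a measurable rectangle A x B, the product measure satisfies
  (mu x nu)(A x B) = mu(A) * nu(B).
  mu(A) = 7.
  nu(B) = 5.
  (mu x nu)(A x B) = 7 * 5 = 35.

35


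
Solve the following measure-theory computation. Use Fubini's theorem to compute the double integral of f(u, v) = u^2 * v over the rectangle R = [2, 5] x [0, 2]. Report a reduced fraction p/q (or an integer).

f(u, v) is a tensor product of a function of u and a function of v, and both factors are bounded continuous (hence Lebesgue integrable) on the rectangle, so Fubini's theorem applies:
  integral_R f d(m x m) = (integral_a1^b1 u^2 du) * (integral_a2^b2 v dv).
Inner integral in u: integral_{2}^{5} u^2 du = (5^3 - 2^3)/3
  = 39.
Inner integral in v: integral_{0}^{2} v dv = (2^2 - 0^2)/2
  = 2.
Product: (39) * (2) = 78.

78


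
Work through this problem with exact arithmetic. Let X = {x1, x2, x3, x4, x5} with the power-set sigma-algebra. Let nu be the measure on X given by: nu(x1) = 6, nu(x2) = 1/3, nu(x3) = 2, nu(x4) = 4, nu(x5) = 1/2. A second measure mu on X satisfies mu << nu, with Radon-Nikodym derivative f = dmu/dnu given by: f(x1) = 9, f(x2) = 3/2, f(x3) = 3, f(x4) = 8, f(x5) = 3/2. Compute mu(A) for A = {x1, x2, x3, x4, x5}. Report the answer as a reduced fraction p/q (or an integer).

By the defining property of the Radon-Nikodym derivative, for every measurable set A,
  mu(A) = integral_A f dnu.
Since nu is a discrete measure concentrated on the atoms of X, the integral over A reduces to the sum
  mu(A) = sum_{x in A} f(x) * nu({x}).
Computing each term:
  x1: f(x1) * nu(x1) = 9 * 6 = 54.
  x2: f(x2) * nu(x2) = 3/2 * 1/3 = 1/2.
  x3: f(x3) * nu(x3) = 3 * 2 = 6.
  x4: f(x4) * nu(x4) = 8 * 4 = 32.
  x5: f(x5) * nu(x5) = 3/2 * 1/2 = 3/4.
Summing: mu(A) = 54 + 1/2 + 6 + 32 + 3/4 = 373/4.

373/4


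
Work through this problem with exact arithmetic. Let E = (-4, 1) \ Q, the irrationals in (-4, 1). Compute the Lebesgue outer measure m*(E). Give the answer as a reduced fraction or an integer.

The interval I = (-4, 1) has m(I) = 1 - (-4) = 5 (endpoints are measure-zero, so open/closed/half-open agree). Write I = (I cap Q) u (I \ Q). The rationals in I are countable, so m*(I cap Q) = 0 (cover each rational by intervals whose total length is arbitrarily small). By countable subadditivity m*(I) <= m*(I cap Q) + m*(I \ Q), hence m*(I \ Q) >= m(I) = 5. The reverse inequality m*(I \ Q) <= m*(I) = 5 is trivial since (I \ Q) is a subset of I. Therefore m*(I \ Q) = 5.

5


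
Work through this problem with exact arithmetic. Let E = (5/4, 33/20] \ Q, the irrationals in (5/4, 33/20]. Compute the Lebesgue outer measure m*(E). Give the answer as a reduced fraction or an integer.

The interval I = (5/4, 33/20] has m(I) = 33/20 - 5/4 = 2/5 (endpoints are measure-zero, so open/closed/half-open agree). Write I = (I cap Q) u (I \ Q). The rationals in I are countable, so m*(I cap Q) = 0 (cover each rational by intervals whose total length is arbitrarily small). By countable subadditivity m*(I) <= m*(I cap Q) + m*(I \ Q), hence m*(I \ Q) >= m(I) = 2/5. The reverse inequality m*(I \ Q) <= m*(I) = 2/5 is trivial since (I \ Q) is a subset of I. Therefore m*(I \ Q) = 2/5.

2/5


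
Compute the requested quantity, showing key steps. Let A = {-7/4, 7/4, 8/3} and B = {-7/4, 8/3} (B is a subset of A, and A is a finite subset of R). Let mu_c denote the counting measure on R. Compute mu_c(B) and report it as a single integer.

Counting measure assigns mu_c(E) = |E| (number of elements) when E is finite.
B has 2 element(s), so mu_c(B) = 2.

2


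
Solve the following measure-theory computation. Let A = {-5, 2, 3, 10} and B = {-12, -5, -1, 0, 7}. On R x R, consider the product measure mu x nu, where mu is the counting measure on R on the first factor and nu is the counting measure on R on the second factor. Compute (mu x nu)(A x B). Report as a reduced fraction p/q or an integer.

For a measurable rectangle A x B, the product measure satisfies
  (mu x nu)(A x B) = mu(A) * nu(B).
  mu(A) = 4.
  nu(B) = 5.
  (mu x nu)(A x B) = 4 * 5 = 20.

20


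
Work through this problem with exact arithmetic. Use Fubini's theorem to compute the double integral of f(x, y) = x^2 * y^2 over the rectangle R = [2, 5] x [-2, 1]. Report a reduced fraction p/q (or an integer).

f(x, y) is a tensor product of a function of x and a function of y, and both factors are bounded continuous (hence Lebesgue integrable) on the rectangle, so Fubini's theorem applies:
  integral_R f d(m x m) = (integral_a1^b1 x^2 dx) * (integral_a2^b2 y^2 dy).
Inner integral in x: integral_{2}^{5} x^2 dx = (5^3 - 2^3)/3
  = 39.
Inner integral in y: integral_{-2}^{1} y^2 dy = (1^3 - (-2)^3)/3
  = 3.
Product: (39) * (3) = 117.

117


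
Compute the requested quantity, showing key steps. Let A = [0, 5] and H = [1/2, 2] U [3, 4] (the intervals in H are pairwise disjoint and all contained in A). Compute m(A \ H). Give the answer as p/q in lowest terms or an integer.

The ambient interval has length m(A) = 5 - 0 = 5.
Since the holes are disjoint and sit inside A, by finite additivity
  m(H) = sum_i (b_i - a_i), and m(A \ H) = m(A) - m(H).
Computing the hole measures:
  m(H_1) = 2 - 1/2 = 3/2.
  m(H_2) = 4 - 3 = 1.
Summed: m(H) = 3/2 + 1 = 5/2.
So m(A \ H) = 5 - 5/2 = 5/2.

5/2


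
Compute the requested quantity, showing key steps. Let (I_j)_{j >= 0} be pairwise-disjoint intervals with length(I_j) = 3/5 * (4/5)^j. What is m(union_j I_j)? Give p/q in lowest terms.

By countable additivity of the Lebesgue measure on pairwise disjoint measurable sets,
  m(union_{j >= 0} I_j) = sum_{j >= 0} m(I_j) = sum_{j >= 0} a * r^j,
  with a = 3/5 and r = 4/5.
Since 0 < r = 4/5 < 1, the geometric series converges:
  sum_{j >= 0} a * r^j = a / (1 - r).
  = 3/5 / (1 - 4/5)
  = 3/5 / (1/5)
  = 3.

3


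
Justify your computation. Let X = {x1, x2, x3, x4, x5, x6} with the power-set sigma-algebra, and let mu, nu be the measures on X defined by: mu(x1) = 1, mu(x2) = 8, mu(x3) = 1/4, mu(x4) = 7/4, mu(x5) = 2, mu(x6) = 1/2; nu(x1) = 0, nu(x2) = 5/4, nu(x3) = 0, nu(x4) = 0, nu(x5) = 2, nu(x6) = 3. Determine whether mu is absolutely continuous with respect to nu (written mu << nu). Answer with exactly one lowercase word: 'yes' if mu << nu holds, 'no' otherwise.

mu << nu means: every nu-null measurable set is also mu-null; equivalently, for every atom x, if nu({x}) = 0 then mu({x}) = 0.
Checking each atom:
  x1: nu = 0, mu = 1 > 0 -> violates mu << nu.
  x2: nu = 5/4 > 0 -> no constraint.
  x3: nu = 0, mu = 1/4 > 0 -> violates mu << nu.
  x4: nu = 0, mu = 7/4 > 0 -> violates mu << nu.
  x5: nu = 2 > 0 -> no constraint.
  x6: nu = 3 > 0 -> no constraint.
The atom(s) x1, x3, x4 violate the condition (nu = 0 but mu > 0). Therefore mu is NOT absolutely continuous w.r.t. nu.

no


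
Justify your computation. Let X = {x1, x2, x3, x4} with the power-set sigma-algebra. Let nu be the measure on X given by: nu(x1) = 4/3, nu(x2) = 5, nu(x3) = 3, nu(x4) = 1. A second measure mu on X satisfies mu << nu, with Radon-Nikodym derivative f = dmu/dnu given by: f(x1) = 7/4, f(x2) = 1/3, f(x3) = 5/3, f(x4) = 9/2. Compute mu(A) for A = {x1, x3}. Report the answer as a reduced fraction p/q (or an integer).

By the defining property of the Radon-Nikodym derivative, for every measurable set A,
  mu(A) = integral_A f dnu.
Since nu is a discrete measure concentrated on the atoms of X, the integral over A reduces to the sum
  mu(A) = sum_{x in A} f(x) * nu({x}).
Computing each term:
  x1: f(x1) * nu(x1) = 7/4 * 4/3 = 7/3.
  x3: f(x3) * nu(x3) = 5/3 * 3 = 5.
Summing: mu(A) = 7/3 + 5 = 22/3.

22/3


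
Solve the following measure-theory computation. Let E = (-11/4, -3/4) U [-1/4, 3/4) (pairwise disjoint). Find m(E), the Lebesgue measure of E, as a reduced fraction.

For pairwise disjoint intervals, m(union_i I_i) = sum_i m(I_i),
and m is invariant under swapping open/closed endpoints (single points have measure 0).
So m(E) = sum_i (b_i - a_i).
  I_1 has length -3/4 - (-11/4) = 2.
  I_2 has length 3/4 - (-1/4) = 1.
Summing:
  m(E) = 2 + 1 = 3.

3


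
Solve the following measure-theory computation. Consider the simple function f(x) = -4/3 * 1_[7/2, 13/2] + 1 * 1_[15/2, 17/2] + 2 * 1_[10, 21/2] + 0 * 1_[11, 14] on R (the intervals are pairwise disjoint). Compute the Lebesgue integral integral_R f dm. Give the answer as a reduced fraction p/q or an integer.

For a simple function f = sum_i c_i * 1_{A_i} with disjoint A_i,
  integral f dm = sum_i c_i * m(A_i).
Lengths of the A_i:
  m(A_1) = 13/2 - 7/2 = 3.
  m(A_2) = 17/2 - 15/2 = 1.
  m(A_3) = 21/2 - 10 = 1/2.
  m(A_4) = 14 - 11 = 3.
Contributions c_i * m(A_i):
  (-4/3) * (3) = -4.
  (1) * (1) = 1.
  (2) * (1/2) = 1.
  (0) * (3) = 0.
Total: -4 + 1 + 1 + 0 = -2.

-2


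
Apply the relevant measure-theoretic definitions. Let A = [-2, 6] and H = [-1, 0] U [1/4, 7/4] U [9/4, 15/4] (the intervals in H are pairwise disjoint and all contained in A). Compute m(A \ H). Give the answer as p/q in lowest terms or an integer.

The ambient interval has length m(A) = 6 - (-2) = 8.
Since the holes are disjoint and sit inside A, by finite additivity
  m(H) = sum_i (b_i - a_i), and m(A \ H) = m(A) - m(H).
Computing the hole measures:
  m(H_1) = 0 - (-1) = 1.
  m(H_2) = 7/4 - 1/4 = 3/2.
  m(H_3) = 15/4 - 9/4 = 3/2.
Summed: m(H) = 1 + 3/2 + 3/2 = 4.
So m(A \ H) = 8 - 4 = 4.

4


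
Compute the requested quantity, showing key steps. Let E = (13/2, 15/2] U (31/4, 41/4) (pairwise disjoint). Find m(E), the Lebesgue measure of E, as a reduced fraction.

For pairwise disjoint intervals, m(union_i I_i) = sum_i m(I_i),
and m is invariant under swapping open/closed endpoints (single points have measure 0).
So m(E) = sum_i (b_i - a_i).
  I_1 has length 15/2 - 13/2 = 1.
  I_2 has length 41/4 - 31/4 = 5/2.
Summing:
  m(E) = 1 + 5/2 = 7/2.

7/2


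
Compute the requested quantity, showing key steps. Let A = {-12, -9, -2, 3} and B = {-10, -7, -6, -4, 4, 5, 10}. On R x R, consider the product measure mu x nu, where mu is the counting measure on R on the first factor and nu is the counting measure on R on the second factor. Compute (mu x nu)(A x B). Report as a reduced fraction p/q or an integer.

For a measurable rectangle A x B, the product measure satisfies
  (mu x nu)(A x B) = mu(A) * nu(B).
  mu(A) = 4.
  nu(B) = 7.
  (mu x nu)(A x B) = 4 * 7 = 28.

28


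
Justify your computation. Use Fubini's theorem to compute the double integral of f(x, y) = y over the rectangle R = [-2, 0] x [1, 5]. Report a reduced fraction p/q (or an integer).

f(x, y) is a tensor product of a function of x and a function of y, and both factors are bounded continuous (hence Lebesgue integrable) on the rectangle, so Fubini's theorem applies:
  integral_R f d(m x m) = (integral_a1^b1 1 dx) * (integral_a2^b2 y dy).
Inner integral in x: integral_{-2}^{0} 1 dx = (0^1 - (-2)^1)/1
  = 2.
Inner integral in y: integral_{1}^{5} y dy = (5^2 - 1^2)/2
  = 12.
Product: (2) * (12) = 24.

24


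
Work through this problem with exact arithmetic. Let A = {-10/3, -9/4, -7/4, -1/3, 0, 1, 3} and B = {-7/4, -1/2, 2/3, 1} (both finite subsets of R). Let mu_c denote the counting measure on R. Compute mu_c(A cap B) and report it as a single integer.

Counting measure on a finite set equals cardinality. mu_c(A cap B) = |A cap B| (elements appearing in both).
Enumerating the elements of A that also lie in B gives 2 element(s).
So mu_c(A cap B) = 2.

2


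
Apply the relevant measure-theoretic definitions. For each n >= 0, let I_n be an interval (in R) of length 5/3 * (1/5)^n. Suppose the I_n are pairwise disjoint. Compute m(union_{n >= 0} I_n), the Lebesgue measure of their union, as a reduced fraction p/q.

By countable additivity of the Lebesgue measure on pairwise disjoint measurable sets,
  m(union_{n >= 0} I_n) = sum_{n >= 0} m(I_n) = sum_{n >= 0} a * r^n,
  with a = 5/3 and r = 1/5.
Since 0 < r = 1/5 < 1, the geometric series converges:
  sum_{n >= 0} a * r^n = a / (1 - r).
  = 5/3 / (1 - 1/5)
  = 5/3 / (4/5)
  = 25/12.

25/12


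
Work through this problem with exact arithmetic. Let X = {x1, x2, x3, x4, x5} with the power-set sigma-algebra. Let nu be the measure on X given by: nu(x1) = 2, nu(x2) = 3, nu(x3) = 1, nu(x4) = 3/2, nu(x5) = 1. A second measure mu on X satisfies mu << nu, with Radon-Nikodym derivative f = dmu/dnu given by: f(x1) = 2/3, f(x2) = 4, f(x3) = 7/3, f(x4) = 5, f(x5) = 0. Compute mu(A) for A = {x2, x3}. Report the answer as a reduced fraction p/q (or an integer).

By the defining property of the Radon-Nikodym derivative, for every measurable set A,
  mu(A) = integral_A f dnu.
Since nu is a discrete measure concentrated on the atoms of X, the integral over A reduces to the sum
  mu(A) = sum_{x in A} f(x) * nu({x}).
Computing each term:
  x2: f(x2) * nu(x2) = 4 * 3 = 12.
  x3: f(x3) * nu(x3) = 7/3 * 1 = 7/3.
Summing: mu(A) = 12 + 7/3 = 43/3.

43/3


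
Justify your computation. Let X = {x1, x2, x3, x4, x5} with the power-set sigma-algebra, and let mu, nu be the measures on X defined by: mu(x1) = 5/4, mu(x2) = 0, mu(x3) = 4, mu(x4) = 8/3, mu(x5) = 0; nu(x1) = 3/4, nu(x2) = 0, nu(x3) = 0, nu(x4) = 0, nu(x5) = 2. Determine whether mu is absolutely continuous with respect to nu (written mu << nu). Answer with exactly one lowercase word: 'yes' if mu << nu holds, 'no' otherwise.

mu << nu means: every nu-null measurable set is also mu-null; equivalently, for every atom x, if nu({x}) = 0 then mu({x}) = 0.
Checking each atom:
  x1: nu = 3/4 > 0 -> no constraint.
  x2: nu = 0, mu = 0 -> consistent with mu << nu.
  x3: nu = 0, mu = 4 > 0 -> violates mu << nu.
  x4: nu = 0, mu = 8/3 > 0 -> violates mu << nu.
  x5: nu = 2 > 0 -> no constraint.
The atom(s) x3, x4 violate the condition (nu = 0 but mu > 0). Therefore mu is NOT absolutely continuous w.r.t. nu.

no


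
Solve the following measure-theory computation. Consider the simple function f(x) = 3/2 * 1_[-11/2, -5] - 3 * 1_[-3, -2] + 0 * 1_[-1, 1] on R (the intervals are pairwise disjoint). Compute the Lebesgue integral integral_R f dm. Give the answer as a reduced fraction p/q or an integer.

For a simple function f = sum_i c_i * 1_{A_i} with disjoint A_i,
  integral f dm = sum_i c_i * m(A_i).
Lengths of the A_i:
  m(A_1) = -5 - (-11/2) = 1/2.
  m(A_2) = -2 - (-3) = 1.
  m(A_3) = 1 - (-1) = 2.
Contributions c_i * m(A_i):
  (3/2) * (1/2) = 3/4.
  (-3) * (1) = -3.
  (0) * (2) = 0.
Total: 3/4 - 3 + 0 = -9/4.

-9/4


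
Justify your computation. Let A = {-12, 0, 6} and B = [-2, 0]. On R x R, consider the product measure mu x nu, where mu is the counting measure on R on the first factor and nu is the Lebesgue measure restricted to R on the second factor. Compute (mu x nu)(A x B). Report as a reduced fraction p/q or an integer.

For a measurable rectangle A x B, the product measure satisfies
  (mu x nu)(A x B) = mu(A) * nu(B).
  mu(A) = 3.
  nu(B) = 2.
  (mu x nu)(A x B) = 3 * 2 = 6.

6


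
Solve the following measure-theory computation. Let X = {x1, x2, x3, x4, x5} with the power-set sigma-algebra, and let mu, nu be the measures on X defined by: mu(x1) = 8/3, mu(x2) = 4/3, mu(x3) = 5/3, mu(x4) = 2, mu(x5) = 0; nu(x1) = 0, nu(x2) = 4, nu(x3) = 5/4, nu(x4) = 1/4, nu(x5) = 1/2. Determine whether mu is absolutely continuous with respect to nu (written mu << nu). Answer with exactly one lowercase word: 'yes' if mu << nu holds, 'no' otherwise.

mu << nu means: every nu-null measurable set is also mu-null; equivalently, for every atom x, if nu({x}) = 0 then mu({x}) = 0.
Checking each atom:
  x1: nu = 0, mu = 8/3 > 0 -> violates mu << nu.
  x2: nu = 4 > 0 -> no constraint.
  x3: nu = 5/4 > 0 -> no constraint.
  x4: nu = 1/4 > 0 -> no constraint.
  x5: nu = 1/2 > 0 -> no constraint.
The atom(s) x1 violate the condition (nu = 0 but mu > 0). Therefore mu is NOT absolutely continuous w.r.t. nu.

no


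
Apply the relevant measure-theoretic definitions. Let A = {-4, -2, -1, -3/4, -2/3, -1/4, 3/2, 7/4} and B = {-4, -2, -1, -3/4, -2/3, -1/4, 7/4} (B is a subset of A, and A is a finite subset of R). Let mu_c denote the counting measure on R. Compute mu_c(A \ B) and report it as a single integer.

Counting measure assigns mu_c(E) = |E| (number of elements) when E is finite. For B subset A, A \ B is the set of elements of A not in B, so |A \ B| = |A| - |B|.
|A| = 8, |B| = 7, so mu_c(A \ B) = 8 - 7 = 1.

1


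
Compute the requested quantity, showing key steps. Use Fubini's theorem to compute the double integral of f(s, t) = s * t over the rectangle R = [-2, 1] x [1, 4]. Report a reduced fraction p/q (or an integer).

f(s, t) is a tensor product of a function of s and a function of t, and both factors are bounded continuous (hence Lebesgue integrable) on the rectangle, so Fubini's theorem applies:
  integral_R f d(m x m) = (integral_a1^b1 s ds) * (integral_a2^b2 t dt).
Inner integral in s: integral_{-2}^{1} s ds = (1^2 - (-2)^2)/2
  = -3/2.
Inner integral in t: integral_{1}^{4} t dt = (4^2 - 1^2)/2
  = 15/2.
Product: (-3/2) * (15/2) = -45/4.

-45/4


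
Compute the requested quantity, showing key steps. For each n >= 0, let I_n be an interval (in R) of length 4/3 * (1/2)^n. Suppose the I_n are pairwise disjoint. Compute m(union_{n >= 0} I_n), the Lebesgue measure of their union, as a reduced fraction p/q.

By countable additivity of the Lebesgue measure on pairwise disjoint measurable sets,
  m(union_{n >= 0} I_n) = sum_{n >= 0} m(I_n) = sum_{n >= 0} a * r^n,
  with a = 4/3 and r = 1/2.
Since 0 < r = 1/2 < 1, the geometric series converges:
  sum_{n >= 0} a * r^n = a / (1 - r).
  = 4/3 / (1 - 1/2)
  = 4/3 / (1/2)
  = 8/3.

8/3


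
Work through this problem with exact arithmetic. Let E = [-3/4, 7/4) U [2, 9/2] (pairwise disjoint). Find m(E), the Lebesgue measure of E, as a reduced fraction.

For pairwise disjoint intervals, m(union_i I_i) = sum_i m(I_i),
and m is invariant under swapping open/closed endpoints (single points have measure 0).
So m(E) = sum_i (b_i - a_i).
  I_1 has length 7/4 - (-3/4) = 5/2.
  I_2 has length 9/2 - 2 = 5/2.
Summing:
  m(E) = 5/2 + 5/2 = 5.

5


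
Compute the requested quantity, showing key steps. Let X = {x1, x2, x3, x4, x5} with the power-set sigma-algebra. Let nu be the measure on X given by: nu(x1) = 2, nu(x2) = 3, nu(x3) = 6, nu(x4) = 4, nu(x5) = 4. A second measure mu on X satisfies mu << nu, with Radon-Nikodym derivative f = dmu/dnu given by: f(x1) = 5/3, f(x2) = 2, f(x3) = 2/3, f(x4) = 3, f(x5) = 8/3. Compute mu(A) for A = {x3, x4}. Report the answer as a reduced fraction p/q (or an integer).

By the defining property of the Radon-Nikodym derivative, for every measurable set A,
  mu(A) = integral_A f dnu.
Since nu is a discrete measure concentrated on the atoms of X, the integral over A reduces to the sum
  mu(A) = sum_{x in A} f(x) * nu({x}).
Computing each term:
  x3: f(x3) * nu(x3) = 2/3 * 6 = 4.
  x4: f(x4) * nu(x4) = 3 * 4 = 12.
Summing: mu(A) = 4 + 12 = 16.

16


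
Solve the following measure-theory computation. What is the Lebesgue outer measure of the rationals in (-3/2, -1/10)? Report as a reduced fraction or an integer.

The set Q cap (-3/2, -1/10) is countable (a subset of the countable set Q). Lebesgue outer measure of any countable set is 0: each singleton {q} has m*({q}) = 0, and by countable subadditivity m*(union_k {q_k}) <= sum_k m*({q_k}) = sum_k 0 = 0. The reverse inequality m*(E) >= 0 is automatic. So m*(Q cap (-3/2, -1/10)) = 0.

0


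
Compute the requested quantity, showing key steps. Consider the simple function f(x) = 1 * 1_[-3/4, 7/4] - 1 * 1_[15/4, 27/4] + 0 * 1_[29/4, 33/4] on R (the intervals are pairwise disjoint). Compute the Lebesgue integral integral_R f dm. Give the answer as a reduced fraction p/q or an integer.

For a simple function f = sum_i c_i * 1_{A_i} with disjoint A_i,
  integral f dm = sum_i c_i * m(A_i).
Lengths of the A_i:
  m(A_1) = 7/4 - (-3/4) = 5/2.
  m(A_2) = 27/4 - 15/4 = 3.
  m(A_3) = 33/4 - 29/4 = 1.
Contributions c_i * m(A_i):
  (1) * (5/2) = 5/2.
  (-1) * (3) = -3.
  (0) * (1) = 0.
Total: 5/2 - 3 + 0 = -1/2.

-1/2
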